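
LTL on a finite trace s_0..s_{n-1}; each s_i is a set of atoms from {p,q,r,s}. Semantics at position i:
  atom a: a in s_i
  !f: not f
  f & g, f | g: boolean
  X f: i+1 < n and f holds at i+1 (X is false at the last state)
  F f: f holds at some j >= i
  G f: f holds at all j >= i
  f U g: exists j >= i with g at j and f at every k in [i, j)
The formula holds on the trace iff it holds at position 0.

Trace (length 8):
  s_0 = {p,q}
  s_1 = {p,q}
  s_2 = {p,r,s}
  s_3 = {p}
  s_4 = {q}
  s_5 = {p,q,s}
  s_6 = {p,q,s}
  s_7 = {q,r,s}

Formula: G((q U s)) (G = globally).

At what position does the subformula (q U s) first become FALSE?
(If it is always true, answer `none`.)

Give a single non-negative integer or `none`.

s_0={p,q}: (q U s)=True q=True s=False
s_1={p,q}: (q U s)=True q=True s=False
s_2={p,r,s}: (q U s)=True q=False s=True
s_3={p}: (q U s)=False q=False s=False
s_4={q}: (q U s)=True q=True s=False
s_5={p,q,s}: (q U s)=True q=True s=True
s_6={p,q,s}: (q U s)=True q=True s=True
s_7={q,r,s}: (q U s)=True q=True s=True
G((q U s)) holds globally = False
First violation at position 3.

Answer: 3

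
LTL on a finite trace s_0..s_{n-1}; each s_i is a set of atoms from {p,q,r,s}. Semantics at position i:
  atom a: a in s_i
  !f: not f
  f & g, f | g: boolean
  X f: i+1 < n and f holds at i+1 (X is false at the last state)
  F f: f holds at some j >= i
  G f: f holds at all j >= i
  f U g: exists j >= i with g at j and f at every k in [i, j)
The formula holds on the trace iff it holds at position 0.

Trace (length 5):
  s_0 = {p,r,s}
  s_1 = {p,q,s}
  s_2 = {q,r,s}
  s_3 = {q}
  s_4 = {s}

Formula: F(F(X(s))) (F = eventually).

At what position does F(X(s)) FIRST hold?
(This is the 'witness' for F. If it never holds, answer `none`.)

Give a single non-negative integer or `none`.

Answer: 0

Derivation:
s_0={p,r,s}: F(X(s))=True X(s)=True s=True
s_1={p,q,s}: F(X(s))=True X(s)=True s=True
s_2={q,r,s}: F(X(s))=True X(s)=False s=True
s_3={q}: F(X(s))=True X(s)=True s=False
s_4={s}: F(X(s))=False X(s)=False s=True
F(F(X(s))) holds; first witness at position 0.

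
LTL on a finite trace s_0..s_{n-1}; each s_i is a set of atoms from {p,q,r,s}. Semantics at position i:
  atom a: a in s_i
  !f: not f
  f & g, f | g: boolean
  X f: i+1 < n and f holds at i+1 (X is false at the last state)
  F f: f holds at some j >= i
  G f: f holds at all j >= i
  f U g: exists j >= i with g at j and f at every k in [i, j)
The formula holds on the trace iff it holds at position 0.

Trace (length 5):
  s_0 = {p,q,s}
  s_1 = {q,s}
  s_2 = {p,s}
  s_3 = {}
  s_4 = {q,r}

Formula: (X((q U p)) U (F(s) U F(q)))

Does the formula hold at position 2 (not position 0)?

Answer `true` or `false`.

s_0={p,q,s}: (X((q U p)) U (F(s) U F(q)))=True X((q U p))=True (q U p)=True q=True p=True (F(s) U F(q))=True F(s)=True s=True F(q)=True
s_1={q,s}: (X((q U p)) U (F(s) U F(q)))=True X((q U p))=True (q U p)=True q=True p=False (F(s) U F(q))=True F(s)=True s=True F(q)=True
s_2={p,s}: (X((q U p)) U (F(s) U F(q)))=True X((q U p))=False (q U p)=True q=False p=True (F(s) U F(q))=True F(s)=True s=True F(q)=True
s_3={}: (X((q U p)) U (F(s) U F(q)))=True X((q U p))=False (q U p)=False q=False p=False (F(s) U F(q))=True F(s)=False s=False F(q)=True
s_4={q,r}: (X((q U p)) U (F(s) U F(q)))=True X((q U p))=False (q U p)=False q=True p=False (F(s) U F(q))=True F(s)=False s=False F(q)=True
Evaluating at position 2: result = True

Answer: true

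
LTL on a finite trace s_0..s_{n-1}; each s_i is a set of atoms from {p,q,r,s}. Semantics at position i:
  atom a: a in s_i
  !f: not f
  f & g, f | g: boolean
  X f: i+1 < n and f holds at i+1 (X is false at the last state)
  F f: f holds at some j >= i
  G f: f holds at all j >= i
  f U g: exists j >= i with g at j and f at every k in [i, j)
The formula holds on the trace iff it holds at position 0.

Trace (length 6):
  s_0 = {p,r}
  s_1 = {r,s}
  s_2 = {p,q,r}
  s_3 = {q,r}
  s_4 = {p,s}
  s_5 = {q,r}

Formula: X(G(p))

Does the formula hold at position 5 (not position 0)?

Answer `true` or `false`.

s_0={p,r}: X(G(p))=False G(p)=False p=True
s_1={r,s}: X(G(p))=False G(p)=False p=False
s_2={p,q,r}: X(G(p))=False G(p)=False p=True
s_3={q,r}: X(G(p))=False G(p)=False p=False
s_4={p,s}: X(G(p))=False G(p)=False p=True
s_5={q,r}: X(G(p))=False G(p)=False p=False
Evaluating at position 5: result = False

Answer: false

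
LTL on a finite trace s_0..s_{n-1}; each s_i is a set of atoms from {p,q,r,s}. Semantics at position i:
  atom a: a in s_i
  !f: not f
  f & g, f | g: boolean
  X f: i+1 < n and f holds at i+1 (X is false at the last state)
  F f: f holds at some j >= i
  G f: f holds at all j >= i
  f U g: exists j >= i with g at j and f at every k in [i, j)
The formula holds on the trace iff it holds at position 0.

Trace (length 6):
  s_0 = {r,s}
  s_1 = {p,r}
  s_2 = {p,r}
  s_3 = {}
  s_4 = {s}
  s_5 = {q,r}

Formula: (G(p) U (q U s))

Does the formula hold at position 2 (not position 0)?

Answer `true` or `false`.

s_0={r,s}: (G(p) U (q U s))=True G(p)=False p=False (q U s)=True q=False s=True
s_1={p,r}: (G(p) U (q U s))=False G(p)=False p=True (q U s)=False q=False s=False
s_2={p,r}: (G(p) U (q U s))=False G(p)=False p=True (q U s)=False q=False s=False
s_3={}: (G(p) U (q U s))=False G(p)=False p=False (q U s)=False q=False s=False
s_4={s}: (G(p) U (q U s))=True G(p)=False p=False (q U s)=True q=False s=True
s_5={q,r}: (G(p) U (q U s))=False G(p)=False p=False (q U s)=False q=True s=False
Evaluating at position 2: result = False

Answer: false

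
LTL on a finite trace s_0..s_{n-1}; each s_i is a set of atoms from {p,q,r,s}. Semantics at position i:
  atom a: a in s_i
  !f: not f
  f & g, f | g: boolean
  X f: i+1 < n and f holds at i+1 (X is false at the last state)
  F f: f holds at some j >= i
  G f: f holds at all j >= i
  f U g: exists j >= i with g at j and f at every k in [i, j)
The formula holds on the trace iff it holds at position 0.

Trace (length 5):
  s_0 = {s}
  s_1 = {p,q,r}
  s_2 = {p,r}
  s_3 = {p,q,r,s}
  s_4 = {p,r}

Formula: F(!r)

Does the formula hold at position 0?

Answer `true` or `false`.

s_0={s}: F(!r)=True !r=True r=False
s_1={p,q,r}: F(!r)=False !r=False r=True
s_2={p,r}: F(!r)=False !r=False r=True
s_3={p,q,r,s}: F(!r)=False !r=False r=True
s_4={p,r}: F(!r)=False !r=False r=True

Answer: true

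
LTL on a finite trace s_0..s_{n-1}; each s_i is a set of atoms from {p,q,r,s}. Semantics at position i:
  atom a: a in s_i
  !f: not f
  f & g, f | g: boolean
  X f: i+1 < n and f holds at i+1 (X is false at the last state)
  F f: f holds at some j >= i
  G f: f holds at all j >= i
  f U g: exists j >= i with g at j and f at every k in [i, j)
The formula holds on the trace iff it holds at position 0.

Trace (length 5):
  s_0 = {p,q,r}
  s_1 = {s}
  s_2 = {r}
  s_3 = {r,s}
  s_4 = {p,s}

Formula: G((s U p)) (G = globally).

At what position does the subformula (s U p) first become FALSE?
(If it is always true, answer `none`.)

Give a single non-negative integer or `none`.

Answer: 1

Derivation:
s_0={p,q,r}: (s U p)=True s=False p=True
s_1={s}: (s U p)=False s=True p=False
s_2={r}: (s U p)=False s=False p=False
s_3={r,s}: (s U p)=True s=True p=False
s_4={p,s}: (s U p)=True s=True p=True
G((s U p)) holds globally = False
First violation at position 1.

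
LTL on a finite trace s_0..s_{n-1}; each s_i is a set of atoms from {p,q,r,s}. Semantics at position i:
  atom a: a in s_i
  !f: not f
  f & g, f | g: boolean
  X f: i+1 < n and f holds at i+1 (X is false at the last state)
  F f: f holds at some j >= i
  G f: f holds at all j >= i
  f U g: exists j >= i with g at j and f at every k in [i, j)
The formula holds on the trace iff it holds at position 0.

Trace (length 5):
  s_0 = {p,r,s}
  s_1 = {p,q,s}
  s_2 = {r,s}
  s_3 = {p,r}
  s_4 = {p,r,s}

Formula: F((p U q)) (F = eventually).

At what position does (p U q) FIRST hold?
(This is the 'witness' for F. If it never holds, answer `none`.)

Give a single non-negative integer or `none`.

Answer: 0

Derivation:
s_0={p,r,s}: (p U q)=True p=True q=False
s_1={p,q,s}: (p U q)=True p=True q=True
s_2={r,s}: (p U q)=False p=False q=False
s_3={p,r}: (p U q)=False p=True q=False
s_4={p,r,s}: (p U q)=False p=True q=False
F((p U q)) holds; first witness at position 0.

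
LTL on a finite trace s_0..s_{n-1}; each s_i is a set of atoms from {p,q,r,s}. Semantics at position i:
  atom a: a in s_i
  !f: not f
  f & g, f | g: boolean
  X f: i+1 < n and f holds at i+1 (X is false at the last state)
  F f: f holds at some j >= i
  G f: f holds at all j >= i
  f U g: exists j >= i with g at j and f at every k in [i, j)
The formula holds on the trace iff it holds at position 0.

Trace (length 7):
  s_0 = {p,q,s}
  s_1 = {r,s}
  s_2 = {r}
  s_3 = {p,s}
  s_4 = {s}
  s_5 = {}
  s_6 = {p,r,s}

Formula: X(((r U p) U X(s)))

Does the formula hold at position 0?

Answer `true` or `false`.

s_0={p,q,s}: X(((r U p) U X(s)))=True ((r U p) U X(s))=True (r U p)=True r=False p=True X(s)=True s=True
s_1={r,s}: X(((r U p) U X(s)))=True ((r U p) U X(s))=True (r U p)=True r=True p=False X(s)=False s=True
s_2={r}: X(((r U p) U X(s)))=True ((r U p) U X(s))=True (r U p)=True r=True p=False X(s)=True s=False
s_3={p,s}: X(((r U p) U X(s)))=False ((r U p) U X(s))=True (r U p)=True r=False p=True X(s)=True s=True
s_4={s}: X(((r U p) U X(s)))=True ((r U p) U X(s))=False (r U p)=False r=False p=False X(s)=False s=True
s_5={}: X(((r U p) U X(s)))=False ((r U p) U X(s))=True (r U p)=False r=False p=False X(s)=True s=False
s_6={p,r,s}: X(((r U p) U X(s)))=False ((r U p) U X(s))=False (r U p)=True r=True p=True X(s)=False s=True

Answer: true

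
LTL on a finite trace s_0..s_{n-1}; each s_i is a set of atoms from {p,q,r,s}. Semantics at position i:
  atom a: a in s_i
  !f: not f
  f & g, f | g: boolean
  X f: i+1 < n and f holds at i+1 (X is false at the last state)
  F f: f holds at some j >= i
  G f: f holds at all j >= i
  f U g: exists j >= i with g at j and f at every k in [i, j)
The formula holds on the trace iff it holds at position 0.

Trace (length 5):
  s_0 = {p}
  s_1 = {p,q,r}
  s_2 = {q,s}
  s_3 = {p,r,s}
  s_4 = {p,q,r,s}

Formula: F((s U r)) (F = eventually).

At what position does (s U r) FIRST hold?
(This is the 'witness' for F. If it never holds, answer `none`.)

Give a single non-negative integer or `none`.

Answer: 1

Derivation:
s_0={p}: (s U r)=False s=False r=False
s_1={p,q,r}: (s U r)=True s=False r=True
s_2={q,s}: (s U r)=True s=True r=False
s_3={p,r,s}: (s U r)=True s=True r=True
s_4={p,q,r,s}: (s U r)=True s=True r=True
F((s U r)) holds; first witness at position 1.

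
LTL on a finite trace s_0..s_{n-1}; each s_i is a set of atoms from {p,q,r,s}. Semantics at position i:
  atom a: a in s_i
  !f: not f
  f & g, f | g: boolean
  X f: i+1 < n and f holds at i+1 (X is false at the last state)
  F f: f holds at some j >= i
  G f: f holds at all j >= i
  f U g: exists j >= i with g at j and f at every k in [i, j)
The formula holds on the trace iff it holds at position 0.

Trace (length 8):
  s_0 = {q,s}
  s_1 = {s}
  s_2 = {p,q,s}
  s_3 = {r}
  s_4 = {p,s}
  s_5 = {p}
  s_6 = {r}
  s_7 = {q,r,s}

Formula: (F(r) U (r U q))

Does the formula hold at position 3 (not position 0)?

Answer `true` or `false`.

s_0={q,s}: (F(r) U (r U q))=True F(r)=True r=False (r U q)=True q=True
s_1={s}: (F(r) U (r U q))=True F(r)=True r=False (r U q)=False q=False
s_2={p,q,s}: (F(r) U (r U q))=True F(r)=True r=False (r U q)=True q=True
s_3={r}: (F(r) U (r U q))=True F(r)=True r=True (r U q)=False q=False
s_4={p,s}: (F(r) U (r U q))=True F(r)=True r=False (r U q)=False q=False
s_5={p}: (F(r) U (r U q))=True F(r)=True r=False (r U q)=False q=False
s_6={r}: (F(r) U (r U q))=True F(r)=True r=True (r U q)=True q=False
s_7={q,r,s}: (F(r) U (r U q))=True F(r)=True r=True (r U q)=True q=True
Evaluating at position 3: result = True

Answer: true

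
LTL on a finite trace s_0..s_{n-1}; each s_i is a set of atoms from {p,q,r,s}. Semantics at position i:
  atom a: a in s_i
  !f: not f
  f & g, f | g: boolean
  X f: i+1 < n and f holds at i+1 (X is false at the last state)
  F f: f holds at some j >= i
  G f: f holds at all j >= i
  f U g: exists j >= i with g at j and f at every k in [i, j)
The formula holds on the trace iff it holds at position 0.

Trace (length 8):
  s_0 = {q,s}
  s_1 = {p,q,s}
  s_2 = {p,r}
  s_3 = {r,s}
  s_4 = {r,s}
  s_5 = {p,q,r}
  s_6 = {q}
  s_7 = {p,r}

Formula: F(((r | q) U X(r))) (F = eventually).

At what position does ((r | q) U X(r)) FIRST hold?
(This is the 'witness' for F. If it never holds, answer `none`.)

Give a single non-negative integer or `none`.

Answer: 0

Derivation:
s_0={q,s}: ((r | q) U X(r))=True (r | q)=True r=False q=True X(r)=False
s_1={p,q,s}: ((r | q) U X(r))=True (r | q)=True r=False q=True X(r)=True
s_2={p,r}: ((r | q) U X(r))=True (r | q)=True r=True q=False X(r)=True
s_3={r,s}: ((r | q) U X(r))=True (r | q)=True r=True q=False X(r)=True
s_4={r,s}: ((r | q) U X(r))=True (r | q)=True r=True q=False X(r)=True
s_5={p,q,r}: ((r | q) U X(r))=True (r | q)=True r=True q=True X(r)=False
s_6={q}: ((r | q) U X(r))=True (r | q)=True r=False q=True X(r)=True
s_7={p,r}: ((r | q) U X(r))=False (r | q)=True r=True q=False X(r)=False
F(((r | q) U X(r))) holds; first witness at position 0.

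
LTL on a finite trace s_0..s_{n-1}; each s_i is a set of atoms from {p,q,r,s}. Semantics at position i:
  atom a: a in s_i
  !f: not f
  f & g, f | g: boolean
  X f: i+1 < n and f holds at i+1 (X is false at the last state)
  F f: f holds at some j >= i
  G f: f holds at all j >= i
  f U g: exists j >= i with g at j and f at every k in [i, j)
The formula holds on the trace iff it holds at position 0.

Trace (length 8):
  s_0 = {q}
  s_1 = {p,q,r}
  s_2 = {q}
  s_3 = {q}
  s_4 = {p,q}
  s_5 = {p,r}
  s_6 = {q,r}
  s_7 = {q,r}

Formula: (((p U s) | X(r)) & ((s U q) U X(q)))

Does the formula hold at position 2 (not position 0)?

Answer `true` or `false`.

Answer: false

Derivation:
s_0={q}: (((p U s) | X(r)) & ((s U q) U X(q)))=True ((p U s) | X(r))=True (p U s)=False p=False s=False X(r)=True r=False ((s U q) U X(q))=True (s U q)=True q=True X(q)=True
s_1={p,q,r}: (((p U s) | X(r)) & ((s U q) U X(q)))=False ((p U s) | X(r))=False (p U s)=False p=True s=False X(r)=False r=True ((s U q) U X(q))=True (s U q)=True q=True X(q)=True
s_2={q}: (((p U s) | X(r)) & ((s U q) U X(q)))=False ((p U s) | X(r))=False (p U s)=False p=False s=False X(r)=False r=False ((s U q) U X(q))=True (s U q)=True q=True X(q)=True
s_3={q}: (((p U s) | X(r)) & ((s U q) U X(q)))=False ((p U s) | X(r))=False (p U s)=False p=False s=False X(r)=False r=False ((s U q) U X(q))=True (s U q)=True q=True X(q)=True
s_4={p,q}: (((p U s) | X(r)) & ((s U q) U X(q)))=True ((p U s) | X(r))=True (p U s)=False p=True s=False X(r)=True r=False ((s U q) U X(q))=True (s U q)=True q=True X(q)=False
s_5={p,r}: (((p U s) | X(r)) & ((s U q) U X(q)))=True ((p U s) | X(r))=True (p U s)=False p=True s=False X(r)=True r=True ((s U q) U X(q))=True (s U q)=False q=False X(q)=True
s_6={q,r}: (((p U s) | X(r)) & ((s U q) U X(q)))=True ((p U s) | X(r))=True (p U s)=False p=False s=False X(r)=True r=True ((s U q) U X(q))=True (s U q)=True q=True X(q)=True
s_7={q,r}: (((p U s) | X(r)) & ((s U q) U X(q)))=False ((p U s) | X(r))=False (p U s)=False p=False s=False X(r)=False r=True ((s U q) U X(q))=False (s U q)=True q=True X(q)=False
Evaluating at position 2: result = False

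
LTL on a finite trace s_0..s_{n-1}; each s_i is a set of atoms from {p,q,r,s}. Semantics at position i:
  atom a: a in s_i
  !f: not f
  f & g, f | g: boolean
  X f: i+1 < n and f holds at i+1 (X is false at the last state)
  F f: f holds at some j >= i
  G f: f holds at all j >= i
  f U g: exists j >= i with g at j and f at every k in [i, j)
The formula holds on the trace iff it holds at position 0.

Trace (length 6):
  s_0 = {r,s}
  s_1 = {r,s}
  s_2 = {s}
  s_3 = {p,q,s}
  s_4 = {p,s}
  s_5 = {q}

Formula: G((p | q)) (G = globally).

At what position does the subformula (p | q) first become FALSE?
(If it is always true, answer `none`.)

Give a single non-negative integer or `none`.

s_0={r,s}: (p | q)=False p=False q=False
s_1={r,s}: (p | q)=False p=False q=False
s_2={s}: (p | q)=False p=False q=False
s_3={p,q,s}: (p | q)=True p=True q=True
s_4={p,s}: (p | q)=True p=True q=False
s_5={q}: (p | q)=True p=False q=True
G((p | q)) holds globally = False
First violation at position 0.

Answer: 0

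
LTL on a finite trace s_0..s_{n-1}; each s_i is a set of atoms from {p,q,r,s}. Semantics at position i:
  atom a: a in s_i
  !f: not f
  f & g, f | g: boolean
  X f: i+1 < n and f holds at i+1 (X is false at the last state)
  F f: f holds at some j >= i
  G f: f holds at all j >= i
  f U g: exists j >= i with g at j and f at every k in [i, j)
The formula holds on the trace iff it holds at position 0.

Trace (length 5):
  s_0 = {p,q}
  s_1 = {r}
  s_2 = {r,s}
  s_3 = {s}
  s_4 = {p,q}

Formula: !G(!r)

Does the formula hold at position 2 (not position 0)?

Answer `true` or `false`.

s_0={p,q}: !G(!r)=True G(!r)=False !r=True r=False
s_1={r}: !G(!r)=True G(!r)=False !r=False r=True
s_2={r,s}: !G(!r)=True G(!r)=False !r=False r=True
s_3={s}: !G(!r)=False G(!r)=True !r=True r=False
s_4={p,q}: !G(!r)=False G(!r)=True !r=True r=False
Evaluating at position 2: result = True

Answer: true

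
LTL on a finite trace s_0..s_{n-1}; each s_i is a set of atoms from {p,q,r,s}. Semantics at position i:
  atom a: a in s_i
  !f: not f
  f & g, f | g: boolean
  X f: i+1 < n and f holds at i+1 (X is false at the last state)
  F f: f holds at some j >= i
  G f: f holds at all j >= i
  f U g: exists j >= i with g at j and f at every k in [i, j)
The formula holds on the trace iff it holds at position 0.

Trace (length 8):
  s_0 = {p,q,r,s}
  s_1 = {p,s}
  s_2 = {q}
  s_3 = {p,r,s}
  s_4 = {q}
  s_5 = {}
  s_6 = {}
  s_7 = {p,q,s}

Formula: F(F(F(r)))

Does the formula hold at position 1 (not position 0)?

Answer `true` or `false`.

Answer: true

Derivation:
s_0={p,q,r,s}: F(F(F(r)))=True F(F(r))=True F(r)=True r=True
s_1={p,s}: F(F(F(r)))=True F(F(r))=True F(r)=True r=False
s_2={q}: F(F(F(r)))=True F(F(r))=True F(r)=True r=False
s_3={p,r,s}: F(F(F(r)))=True F(F(r))=True F(r)=True r=True
s_4={q}: F(F(F(r)))=False F(F(r))=False F(r)=False r=False
s_5={}: F(F(F(r)))=False F(F(r))=False F(r)=False r=False
s_6={}: F(F(F(r)))=False F(F(r))=False F(r)=False r=False
s_7={p,q,s}: F(F(F(r)))=False F(F(r))=False F(r)=False r=False
Evaluating at position 1: result = True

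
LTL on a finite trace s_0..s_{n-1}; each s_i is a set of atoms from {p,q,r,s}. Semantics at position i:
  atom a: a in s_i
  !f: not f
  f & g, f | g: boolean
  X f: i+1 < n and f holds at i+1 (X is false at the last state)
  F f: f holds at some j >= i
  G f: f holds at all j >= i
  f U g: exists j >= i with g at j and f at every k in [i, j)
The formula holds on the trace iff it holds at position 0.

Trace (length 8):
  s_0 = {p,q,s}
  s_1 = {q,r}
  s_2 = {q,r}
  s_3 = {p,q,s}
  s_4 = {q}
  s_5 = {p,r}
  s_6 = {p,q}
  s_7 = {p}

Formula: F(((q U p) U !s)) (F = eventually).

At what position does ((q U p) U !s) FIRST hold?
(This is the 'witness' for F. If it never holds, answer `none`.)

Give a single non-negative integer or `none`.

s_0={p,q,s}: ((q U p) U !s)=True (q U p)=True q=True p=True !s=False s=True
s_1={q,r}: ((q U p) U !s)=True (q U p)=True q=True p=False !s=True s=False
s_2={q,r}: ((q U p) U !s)=True (q U p)=True q=True p=False !s=True s=False
s_3={p,q,s}: ((q U p) U !s)=True (q U p)=True q=True p=True !s=False s=True
s_4={q}: ((q U p) U !s)=True (q U p)=True q=True p=False !s=True s=False
s_5={p,r}: ((q U p) U !s)=True (q U p)=True q=False p=True !s=True s=False
s_6={p,q}: ((q U p) U !s)=True (q U p)=True q=True p=True !s=True s=False
s_7={p}: ((q U p) U !s)=True (q U p)=True q=False p=True !s=True s=False
F(((q U p) U !s)) holds; first witness at position 0.

Answer: 0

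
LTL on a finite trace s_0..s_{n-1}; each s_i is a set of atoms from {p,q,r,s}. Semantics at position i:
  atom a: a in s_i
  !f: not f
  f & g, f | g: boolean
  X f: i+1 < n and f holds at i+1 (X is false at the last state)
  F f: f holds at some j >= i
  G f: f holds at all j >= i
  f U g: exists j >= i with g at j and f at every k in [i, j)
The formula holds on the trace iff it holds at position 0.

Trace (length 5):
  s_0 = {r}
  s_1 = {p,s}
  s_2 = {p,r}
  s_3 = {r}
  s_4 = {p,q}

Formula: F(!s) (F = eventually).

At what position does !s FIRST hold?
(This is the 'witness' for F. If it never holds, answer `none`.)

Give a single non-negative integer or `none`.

Answer: 0

Derivation:
s_0={r}: !s=True s=False
s_1={p,s}: !s=False s=True
s_2={p,r}: !s=True s=False
s_3={r}: !s=True s=False
s_4={p,q}: !s=True s=False
F(!s) holds; first witness at position 0.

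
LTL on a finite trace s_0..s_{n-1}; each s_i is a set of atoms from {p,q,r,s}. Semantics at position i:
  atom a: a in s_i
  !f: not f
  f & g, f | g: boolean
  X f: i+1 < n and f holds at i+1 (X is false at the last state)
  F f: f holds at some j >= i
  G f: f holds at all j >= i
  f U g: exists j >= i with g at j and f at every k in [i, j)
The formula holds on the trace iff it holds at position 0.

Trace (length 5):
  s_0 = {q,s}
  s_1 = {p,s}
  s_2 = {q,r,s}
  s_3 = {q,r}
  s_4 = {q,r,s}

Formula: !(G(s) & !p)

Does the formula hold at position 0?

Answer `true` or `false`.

s_0={q,s}: !(G(s) & !p)=True (G(s) & !p)=False G(s)=False s=True !p=True p=False
s_1={p,s}: !(G(s) & !p)=True (G(s) & !p)=False G(s)=False s=True !p=False p=True
s_2={q,r,s}: !(G(s) & !p)=True (G(s) & !p)=False G(s)=False s=True !p=True p=False
s_3={q,r}: !(G(s) & !p)=True (G(s) & !p)=False G(s)=False s=False !p=True p=False
s_4={q,r,s}: !(G(s) & !p)=False (G(s) & !p)=True G(s)=True s=True !p=True p=False

Answer: true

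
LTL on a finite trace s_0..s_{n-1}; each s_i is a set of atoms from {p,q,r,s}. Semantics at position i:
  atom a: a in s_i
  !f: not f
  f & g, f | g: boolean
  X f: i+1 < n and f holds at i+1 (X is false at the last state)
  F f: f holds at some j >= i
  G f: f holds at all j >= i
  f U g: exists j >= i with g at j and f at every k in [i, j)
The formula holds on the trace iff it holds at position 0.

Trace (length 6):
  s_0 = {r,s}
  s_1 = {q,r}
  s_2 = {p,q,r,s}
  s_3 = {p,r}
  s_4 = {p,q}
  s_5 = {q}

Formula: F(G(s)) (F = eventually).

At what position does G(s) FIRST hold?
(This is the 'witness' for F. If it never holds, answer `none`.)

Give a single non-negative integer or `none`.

s_0={r,s}: G(s)=False s=True
s_1={q,r}: G(s)=False s=False
s_2={p,q,r,s}: G(s)=False s=True
s_3={p,r}: G(s)=False s=False
s_4={p,q}: G(s)=False s=False
s_5={q}: G(s)=False s=False
F(G(s)) does not hold (no witness exists).

Answer: none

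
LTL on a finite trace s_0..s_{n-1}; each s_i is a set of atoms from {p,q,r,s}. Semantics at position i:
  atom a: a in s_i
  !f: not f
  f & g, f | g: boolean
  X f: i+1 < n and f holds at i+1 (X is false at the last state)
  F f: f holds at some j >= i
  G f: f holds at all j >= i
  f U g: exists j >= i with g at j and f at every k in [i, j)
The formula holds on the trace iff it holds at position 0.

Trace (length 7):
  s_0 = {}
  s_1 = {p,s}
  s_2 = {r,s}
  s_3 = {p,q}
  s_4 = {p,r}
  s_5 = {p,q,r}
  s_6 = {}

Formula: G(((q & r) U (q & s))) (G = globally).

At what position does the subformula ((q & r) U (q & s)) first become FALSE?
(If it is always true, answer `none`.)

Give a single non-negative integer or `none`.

s_0={}: ((q & r) U (q & s))=False (q & r)=False q=False r=False (q & s)=False s=False
s_1={p,s}: ((q & r) U (q & s))=False (q & r)=False q=False r=False (q & s)=False s=True
s_2={r,s}: ((q & r) U (q & s))=False (q & r)=False q=False r=True (q & s)=False s=True
s_3={p,q}: ((q & r) U (q & s))=False (q & r)=False q=True r=False (q & s)=False s=False
s_4={p,r}: ((q & r) U (q & s))=False (q & r)=False q=False r=True (q & s)=False s=False
s_5={p,q,r}: ((q & r) U (q & s))=False (q & r)=True q=True r=True (q & s)=False s=False
s_6={}: ((q & r) U (q & s))=False (q & r)=False q=False r=False (q & s)=False s=False
G(((q & r) U (q & s))) holds globally = False
First violation at position 0.

Answer: 0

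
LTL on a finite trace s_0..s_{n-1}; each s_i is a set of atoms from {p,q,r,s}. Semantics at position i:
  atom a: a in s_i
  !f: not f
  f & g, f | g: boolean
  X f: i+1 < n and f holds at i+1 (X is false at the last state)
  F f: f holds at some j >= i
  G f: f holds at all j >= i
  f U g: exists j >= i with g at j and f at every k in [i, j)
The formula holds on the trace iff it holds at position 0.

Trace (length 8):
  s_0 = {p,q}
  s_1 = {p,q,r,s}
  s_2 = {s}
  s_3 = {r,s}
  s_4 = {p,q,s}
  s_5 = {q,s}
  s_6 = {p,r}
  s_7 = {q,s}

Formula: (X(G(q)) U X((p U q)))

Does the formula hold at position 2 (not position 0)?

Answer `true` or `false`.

s_0={p,q}: (X(G(q)) U X((p U q)))=True X(G(q))=False G(q)=False q=True X((p U q))=True (p U q)=True p=True
s_1={p,q,r,s}: (X(G(q)) U X((p U q)))=False X(G(q))=False G(q)=False q=True X((p U q))=False (p U q)=True p=True
s_2={s}: (X(G(q)) U X((p U q)))=False X(G(q))=False G(q)=False q=False X((p U q))=False (p U q)=False p=False
s_3={r,s}: (X(G(q)) U X((p U q)))=True X(G(q))=False G(q)=False q=False X((p U q))=True (p U q)=False p=False
s_4={p,q,s}: (X(G(q)) U X((p U q)))=True X(G(q))=False G(q)=False q=True X((p U q))=True (p U q)=True p=True
s_5={q,s}: (X(G(q)) U X((p U q)))=True X(G(q))=False G(q)=False q=True X((p U q))=True (p U q)=True p=False
s_6={p,r}: (X(G(q)) U X((p U q)))=True X(G(q))=True G(q)=False q=False X((p U q))=True (p U q)=True p=True
s_7={q,s}: (X(G(q)) U X((p U q)))=False X(G(q))=False G(q)=True q=True X((p U q))=False (p U q)=True p=False
Evaluating at position 2: result = False

Answer: false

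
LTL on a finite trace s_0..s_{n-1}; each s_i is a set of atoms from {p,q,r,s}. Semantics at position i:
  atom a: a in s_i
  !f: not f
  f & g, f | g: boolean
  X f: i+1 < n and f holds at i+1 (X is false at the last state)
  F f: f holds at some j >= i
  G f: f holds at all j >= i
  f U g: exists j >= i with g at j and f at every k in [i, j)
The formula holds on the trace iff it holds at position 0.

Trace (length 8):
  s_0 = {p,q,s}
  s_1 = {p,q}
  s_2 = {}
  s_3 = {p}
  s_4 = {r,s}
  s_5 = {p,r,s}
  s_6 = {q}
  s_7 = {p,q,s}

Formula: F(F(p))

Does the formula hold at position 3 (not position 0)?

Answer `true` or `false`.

s_0={p,q,s}: F(F(p))=True F(p)=True p=True
s_1={p,q}: F(F(p))=True F(p)=True p=True
s_2={}: F(F(p))=True F(p)=True p=False
s_3={p}: F(F(p))=True F(p)=True p=True
s_4={r,s}: F(F(p))=True F(p)=True p=False
s_5={p,r,s}: F(F(p))=True F(p)=True p=True
s_6={q}: F(F(p))=True F(p)=True p=False
s_7={p,q,s}: F(F(p))=True F(p)=True p=True
Evaluating at position 3: result = True

Answer: true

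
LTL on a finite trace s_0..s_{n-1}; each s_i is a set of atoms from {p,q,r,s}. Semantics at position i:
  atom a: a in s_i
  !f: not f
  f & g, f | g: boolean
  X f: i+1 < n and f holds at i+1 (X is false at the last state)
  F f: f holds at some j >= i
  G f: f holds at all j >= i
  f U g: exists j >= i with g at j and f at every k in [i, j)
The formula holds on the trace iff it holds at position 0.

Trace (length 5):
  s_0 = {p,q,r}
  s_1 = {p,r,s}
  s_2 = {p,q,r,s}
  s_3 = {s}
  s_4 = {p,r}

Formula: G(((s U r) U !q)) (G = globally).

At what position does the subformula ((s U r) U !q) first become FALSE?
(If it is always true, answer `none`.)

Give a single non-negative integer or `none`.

s_0={p,q,r}: ((s U r) U !q)=True (s U r)=True s=False r=True !q=False q=True
s_1={p,r,s}: ((s U r) U !q)=True (s U r)=True s=True r=True !q=True q=False
s_2={p,q,r,s}: ((s U r) U !q)=True (s U r)=True s=True r=True !q=False q=True
s_3={s}: ((s U r) U !q)=True (s U r)=True s=True r=False !q=True q=False
s_4={p,r}: ((s U r) U !q)=True (s U r)=True s=False r=True !q=True q=False
G(((s U r) U !q)) holds globally = True
No violation — formula holds at every position.

Answer: none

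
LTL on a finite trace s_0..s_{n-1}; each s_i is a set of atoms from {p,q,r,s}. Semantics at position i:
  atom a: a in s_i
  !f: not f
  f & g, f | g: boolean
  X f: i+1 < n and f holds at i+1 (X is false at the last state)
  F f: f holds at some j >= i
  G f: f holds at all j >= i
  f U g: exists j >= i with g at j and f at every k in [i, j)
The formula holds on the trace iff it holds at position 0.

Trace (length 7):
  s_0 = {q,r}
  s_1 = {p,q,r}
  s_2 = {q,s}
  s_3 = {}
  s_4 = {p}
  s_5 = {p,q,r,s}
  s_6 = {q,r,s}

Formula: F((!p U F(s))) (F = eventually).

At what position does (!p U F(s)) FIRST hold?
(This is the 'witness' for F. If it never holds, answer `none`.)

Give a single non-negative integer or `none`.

Answer: 0

Derivation:
s_0={q,r}: (!p U F(s))=True !p=True p=False F(s)=True s=False
s_1={p,q,r}: (!p U F(s))=True !p=False p=True F(s)=True s=False
s_2={q,s}: (!p U F(s))=True !p=True p=False F(s)=True s=True
s_3={}: (!p U F(s))=True !p=True p=False F(s)=True s=False
s_4={p}: (!p U F(s))=True !p=False p=True F(s)=True s=False
s_5={p,q,r,s}: (!p U F(s))=True !p=False p=True F(s)=True s=True
s_6={q,r,s}: (!p U F(s))=True !p=True p=False F(s)=True s=True
F((!p U F(s))) holds; first witness at position 0.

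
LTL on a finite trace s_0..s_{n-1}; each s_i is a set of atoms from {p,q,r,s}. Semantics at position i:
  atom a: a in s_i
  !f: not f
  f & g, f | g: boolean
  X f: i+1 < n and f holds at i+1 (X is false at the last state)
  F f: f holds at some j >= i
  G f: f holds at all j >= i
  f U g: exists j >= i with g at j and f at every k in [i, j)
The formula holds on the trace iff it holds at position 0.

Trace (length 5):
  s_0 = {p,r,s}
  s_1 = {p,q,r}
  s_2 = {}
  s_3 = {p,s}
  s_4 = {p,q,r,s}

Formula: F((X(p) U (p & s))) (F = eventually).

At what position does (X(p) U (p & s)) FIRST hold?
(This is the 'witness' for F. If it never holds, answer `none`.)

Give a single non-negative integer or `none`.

Answer: 0

Derivation:
s_0={p,r,s}: (X(p) U (p & s))=True X(p)=True p=True (p & s)=True s=True
s_1={p,q,r}: (X(p) U (p & s))=False X(p)=False p=True (p & s)=False s=False
s_2={}: (X(p) U (p & s))=True X(p)=True p=False (p & s)=False s=False
s_3={p,s}: (X(p) U (p & s))=True X(p)=True p=True (p & s)=True s=True
s_4={p,q,r,s}: (X(p) U (p & s))=True X(p)=False p=True (p & s)=True s=True
F((X(p) U (p & s))) holds; first witness at position 0.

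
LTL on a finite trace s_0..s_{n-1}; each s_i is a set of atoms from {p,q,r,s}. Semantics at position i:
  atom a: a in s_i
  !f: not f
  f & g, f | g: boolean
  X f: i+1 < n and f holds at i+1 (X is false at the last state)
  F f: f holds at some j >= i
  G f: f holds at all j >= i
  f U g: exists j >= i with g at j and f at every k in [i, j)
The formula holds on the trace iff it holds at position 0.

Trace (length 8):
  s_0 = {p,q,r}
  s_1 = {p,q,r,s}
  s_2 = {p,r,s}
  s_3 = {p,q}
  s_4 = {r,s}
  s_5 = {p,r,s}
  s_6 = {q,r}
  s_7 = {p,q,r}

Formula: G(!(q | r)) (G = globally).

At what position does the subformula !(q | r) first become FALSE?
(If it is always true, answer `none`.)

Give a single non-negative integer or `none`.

Answer: 0

Derivation:
s_0={p,q,r}: !(q | r)=False (q | r)=True q=True r=True
s_1={p,q,r,s}: !(q | r)=False (q | r)=True q=True r=True
s_2={p,r,s}: !(q | r)=False (q | r)=True q=False r=True
s_3={p,q}: !(q | r)=False (q | r)=True q=True r=False
s_4={r,s}: !(q | r)=False (q | r)=True q=False r=True
s_5={p,r,s}: !(q | r)=False (q | r)=True q=False r=True
s_6={q,r}: !(q | r)=False (q | r)=True q=True r=True
s_7={p,q,r}: !(q | r)=False (q | r)=True q=True r=True
G(!(q | r)) holds globally = False
First violation at position 0.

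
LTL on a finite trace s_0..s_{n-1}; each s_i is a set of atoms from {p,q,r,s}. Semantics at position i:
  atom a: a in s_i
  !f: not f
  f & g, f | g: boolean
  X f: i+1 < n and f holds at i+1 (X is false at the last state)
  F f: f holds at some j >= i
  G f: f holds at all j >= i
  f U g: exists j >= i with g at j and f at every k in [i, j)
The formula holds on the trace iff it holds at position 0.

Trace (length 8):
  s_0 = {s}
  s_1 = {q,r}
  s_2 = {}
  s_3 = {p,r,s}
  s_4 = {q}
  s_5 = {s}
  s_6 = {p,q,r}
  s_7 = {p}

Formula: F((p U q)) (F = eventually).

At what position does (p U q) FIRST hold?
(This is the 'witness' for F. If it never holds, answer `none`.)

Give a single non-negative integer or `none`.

Answer: 1

Derivation:
s_0={s}: (p U q)=False p=False q=False
s_1={q,r}: (p U q)=True p=False q=True
s_2={}: (p U q)=False p=False q=False
s_3={p,r,s}: (p U q)=True p=True q=False
s_4={q}: (p U q)=True p=False q=True
s_5={s}: (p U q)=False p=False q=False
s_6={p,q,r}: (p U q)=True p=True q=True
s_7={p}: (p U q)=False p=True q=False
F((p U q)) holds; first witness at position 1.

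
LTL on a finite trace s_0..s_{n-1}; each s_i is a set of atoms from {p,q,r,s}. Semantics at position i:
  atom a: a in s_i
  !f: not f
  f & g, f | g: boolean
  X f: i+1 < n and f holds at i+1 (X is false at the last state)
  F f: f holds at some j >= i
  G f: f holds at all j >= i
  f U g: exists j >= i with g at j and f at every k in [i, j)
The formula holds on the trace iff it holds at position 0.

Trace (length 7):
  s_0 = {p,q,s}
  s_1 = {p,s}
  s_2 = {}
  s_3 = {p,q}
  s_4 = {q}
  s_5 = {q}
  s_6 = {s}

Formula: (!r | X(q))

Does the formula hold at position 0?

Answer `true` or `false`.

Answer: true

Derivation:
s_0={p,q,s}: (!r | X(q))=True !r=True r=False X(q)=False q=True
s_1={p,s}: (!r | X(q))=True !r=True r=False X(q)=False q=False
s_2={}: (!r | X(q))=True !r=True r=False X(q)=True q=False
s_3={p,q}: (!r | X(q))=True !r=True r=False X(q)=True q=True
s_4={q}: (!r | X(q))=True !r=True r=False X(q)=True q=True
s_5={q}: (!r | X(q))=True !r=True r=False X(q)=False q=True
s_6={s}: (!r | X(q))=True !r=True r=False X(q)=False q=False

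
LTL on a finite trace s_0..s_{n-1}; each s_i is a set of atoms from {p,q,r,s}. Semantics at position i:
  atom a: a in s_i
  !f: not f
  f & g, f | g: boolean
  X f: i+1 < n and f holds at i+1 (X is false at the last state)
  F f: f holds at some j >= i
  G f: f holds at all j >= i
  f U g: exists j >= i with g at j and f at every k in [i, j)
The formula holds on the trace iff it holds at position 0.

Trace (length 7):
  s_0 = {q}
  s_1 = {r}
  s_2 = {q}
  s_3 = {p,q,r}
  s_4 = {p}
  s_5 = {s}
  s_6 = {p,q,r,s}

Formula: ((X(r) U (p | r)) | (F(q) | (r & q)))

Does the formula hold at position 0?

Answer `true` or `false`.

Answer: true

Derivation:
s_0={q}: ((X(r) U (p | r)) | (F(q) | (r & q)))=True (X(r) U (p | r))=True X(r)=True r=False (p | r)=False p=False (F(q) | (r & q))=True F(q)=True q=True (r & q)=False
s_1={r}: ((X(r) U (p | r)) | (F(q) | (r & q)))=True (X(r) U (p | r))=True X(r)=False r=True (p | r)=True p=False (F(q) | (r & q))=True F(q)=True q=False (r & q)=False
s_2={q}: ((X(r) U (p | r)) | (F(q) | (r & q)))=True (X(r) U (p | r))=True X(r)=True r=False (p | r)=False p=False (F(q) | (r & q))=True F(q)=True q=True (r & q)=False
s_3={p,q,r}: ((X(r) U (p | r)) | (F(q) | (r & q)))=True (X(r) U (p | r))=True X(r)=False r=True (p | r)=True p=True (F(q) | (r & q))=True F(q)=True q=True (r & q)=True
s_4={p}: ((X(r) U (p | r)) | (F(q) | (r & q)))=True (X(r) U (p | r))=True X(r)=False r=False (p | r)=True p=True (F(q) | (r & q))=True F(q)=True q=False (r & q)=False
s_5={s}: ((X(r) U (p | r)) | (F(q) | (r & q)))=True (X(r) U (p | r))=True X(r)=True r=False (p | r)=False p=False (F(q) | (r & q))=True F(q)=True q=False (r & q)=False
s_6={p,q,r,s}: ((X(r) U (p | r)) | (F(q) | (r & q)))=True (X(r) U (p | r))=True X(r)=False r=True (p | r)=True p=True (F(q) | (r & q))=True F(q)=True q=True (r & q)=True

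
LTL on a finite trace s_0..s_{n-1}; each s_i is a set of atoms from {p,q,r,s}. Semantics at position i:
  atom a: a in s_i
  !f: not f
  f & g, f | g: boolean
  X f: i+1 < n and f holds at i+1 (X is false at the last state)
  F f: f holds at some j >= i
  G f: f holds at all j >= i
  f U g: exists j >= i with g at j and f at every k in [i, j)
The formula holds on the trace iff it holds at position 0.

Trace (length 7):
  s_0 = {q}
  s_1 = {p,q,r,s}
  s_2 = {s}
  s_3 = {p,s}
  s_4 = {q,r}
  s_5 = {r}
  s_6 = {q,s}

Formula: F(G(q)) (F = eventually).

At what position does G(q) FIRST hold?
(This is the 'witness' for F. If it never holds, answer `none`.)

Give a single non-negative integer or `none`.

Answer: 6

Derivation:
s_0={q}: G(q)=False q=True
s_1={p,q,r,s}: G(q)=False q=True
s_2={s}: G(q)=False q=False
s_3={p,s}: G(q)=False q=False
s_4={q,r}: G(q)=False q=True
s_5={r}: G(q)=False q=False
s_6={q,s}: G(q)=True q=True
F(G(q)) holds; first witness at position 6.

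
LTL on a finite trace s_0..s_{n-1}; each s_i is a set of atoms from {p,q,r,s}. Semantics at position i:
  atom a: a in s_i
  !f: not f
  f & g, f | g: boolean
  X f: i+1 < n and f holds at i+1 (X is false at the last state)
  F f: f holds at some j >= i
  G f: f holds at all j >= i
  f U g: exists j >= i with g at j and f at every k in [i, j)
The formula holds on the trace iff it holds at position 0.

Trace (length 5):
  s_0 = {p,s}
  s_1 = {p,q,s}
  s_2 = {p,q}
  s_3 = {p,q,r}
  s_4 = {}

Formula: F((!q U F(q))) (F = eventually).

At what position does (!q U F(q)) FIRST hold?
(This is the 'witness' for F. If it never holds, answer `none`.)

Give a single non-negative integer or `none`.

Answer: 0

Derivation:
s_0={p,s}: (!q U F(q))=True !q=True q=False F(q)=True
s_1={p,q,s}: (!q U F(q))=True !q=False q=True F(q)=True
s_2={p,q}: (!q U F(q))=True !q=False q=True F(q)=True
s_3={p,q,r}: (!q U F(q))=True !q=False q=True F(q)=True
s_4={}: (!q U F(q))=False !q=True q=False F(q)=False
F((!q U F(q))) holds; first witness at position 0.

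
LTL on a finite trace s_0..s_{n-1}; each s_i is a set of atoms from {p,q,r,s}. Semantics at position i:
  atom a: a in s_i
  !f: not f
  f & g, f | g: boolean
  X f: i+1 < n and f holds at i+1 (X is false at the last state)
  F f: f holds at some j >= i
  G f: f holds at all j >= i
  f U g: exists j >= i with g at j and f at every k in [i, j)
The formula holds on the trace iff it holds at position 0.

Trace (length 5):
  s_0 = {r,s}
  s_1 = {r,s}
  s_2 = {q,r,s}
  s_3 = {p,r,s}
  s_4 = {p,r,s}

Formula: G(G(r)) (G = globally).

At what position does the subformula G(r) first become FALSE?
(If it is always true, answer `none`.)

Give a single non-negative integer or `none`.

s_0={r,s}: G(r)=True r=True
s_1={r,s}: G(r)=True r=True
s_2={q,r,s}: G(r)=True r=True
s_3={p,r,s}: G(r)=True r=True
s_4={p,r,s}: G(r)=True r=True
G(G(r)) holds globally = True
No violation — formula holds at every position.

Answer: none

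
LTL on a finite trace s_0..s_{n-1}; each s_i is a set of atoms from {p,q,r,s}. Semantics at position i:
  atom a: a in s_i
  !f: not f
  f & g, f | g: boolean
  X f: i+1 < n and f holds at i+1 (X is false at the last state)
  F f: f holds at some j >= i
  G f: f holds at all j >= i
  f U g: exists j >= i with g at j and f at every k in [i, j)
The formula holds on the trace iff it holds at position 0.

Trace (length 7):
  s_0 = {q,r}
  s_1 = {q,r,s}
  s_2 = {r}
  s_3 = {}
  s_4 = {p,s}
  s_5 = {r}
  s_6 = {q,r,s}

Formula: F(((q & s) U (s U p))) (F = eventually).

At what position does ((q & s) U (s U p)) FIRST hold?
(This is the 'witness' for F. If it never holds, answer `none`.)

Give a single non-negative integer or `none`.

Answer: 4

Derivation:
s_0={q,r}: ((q & s) U (s U p))=False (q & s)=False q=True s=False (s U p)=False p=False
s_1={q,r,s}: ((q & s) U (s U p))=False (q & s)=True q=True s=True (s U p)=False p=False
s_2={r}: ((q & s) U (s U p))=False (q & s)=False q=False s=False (s U p)=False p=False
s_3={}: ((q & s) U (s U p))=False (q & s)=False q=False s=False (s U p)=False p=False
s_4={p,s}: ((q & s) U (s U p))=True (q & s)=False q=False s=True (s U p)=True p=True
s_5={r}: ((q & s) U (s U p))=False (q & s)=False q=False s=False (s U p)=False p=False
s_6={q,r,s}: ((q & s) U (s U p))=False (q & s)=True q=True s=True (s U p)=False p=False
F(((q & s) U (s U p))) holds; first witness at position 4.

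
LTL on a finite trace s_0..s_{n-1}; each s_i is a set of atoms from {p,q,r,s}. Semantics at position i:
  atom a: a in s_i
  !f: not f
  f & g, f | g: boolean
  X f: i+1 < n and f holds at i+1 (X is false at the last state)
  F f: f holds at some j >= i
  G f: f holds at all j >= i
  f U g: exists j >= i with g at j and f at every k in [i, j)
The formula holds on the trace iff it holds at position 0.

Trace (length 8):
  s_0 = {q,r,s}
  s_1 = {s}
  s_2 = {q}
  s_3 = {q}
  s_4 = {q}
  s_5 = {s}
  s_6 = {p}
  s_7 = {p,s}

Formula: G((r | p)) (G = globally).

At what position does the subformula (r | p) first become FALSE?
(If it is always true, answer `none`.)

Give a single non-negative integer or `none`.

s_0={q,r,s}: (r | p)=True r=True p=False
s_1={s}: (r | p)=False r=False p=False
s_2={q}: (r | p)=False r=False p=False
s_3={q}: (r | p)=False r=False p=False
s_4={q}: (r | p)=False r=False p=False
s_5={s}: (r | p)=False r=False p=False
s_6={p}: (r | p)=True r=False p=True
s_7={p,s}: (r | p)=True r=False p=True
G((r | p)) holds globally = False
First violation at position 1.

Answer: 1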